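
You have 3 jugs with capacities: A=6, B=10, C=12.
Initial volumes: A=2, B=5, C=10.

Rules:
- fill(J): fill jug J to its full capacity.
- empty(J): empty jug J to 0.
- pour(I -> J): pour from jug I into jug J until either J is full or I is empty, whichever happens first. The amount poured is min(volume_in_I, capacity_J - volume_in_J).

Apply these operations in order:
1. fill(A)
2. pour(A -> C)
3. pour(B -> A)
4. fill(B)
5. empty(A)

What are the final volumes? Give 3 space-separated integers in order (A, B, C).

Step 1: fill(A) -> (A=6 B=5 C=10)
Step 2: pour(A -> C) -> (A=4 B=5 C=12)
Step 3: pour(B -> A) -> (A=6 B=3 C=12)
Step 4: fill(B) -> (A=6 B=10 C=12)
Step 5: empty(A) -> (A=0 B=10 C=12)

Answer: 0 10 12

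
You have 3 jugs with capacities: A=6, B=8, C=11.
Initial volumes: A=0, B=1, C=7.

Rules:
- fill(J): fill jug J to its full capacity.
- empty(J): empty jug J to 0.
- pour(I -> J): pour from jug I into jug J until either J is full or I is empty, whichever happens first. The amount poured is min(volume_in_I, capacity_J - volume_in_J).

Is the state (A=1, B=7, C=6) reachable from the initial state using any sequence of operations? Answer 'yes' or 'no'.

Answer: no

Derivation:
BFS explored all 406 reachable states.
Reachable set includes: (0,0,0), (0,0,1), (0,0,2), (0,0,3), (0,0,4), (0,0,5), (0,0,6), (0,0,7), (0,0,8), (0,0,9), (0,0,10), (0,0,11) ...
Target (A=1, B=7, C=6) not in reachable set → no.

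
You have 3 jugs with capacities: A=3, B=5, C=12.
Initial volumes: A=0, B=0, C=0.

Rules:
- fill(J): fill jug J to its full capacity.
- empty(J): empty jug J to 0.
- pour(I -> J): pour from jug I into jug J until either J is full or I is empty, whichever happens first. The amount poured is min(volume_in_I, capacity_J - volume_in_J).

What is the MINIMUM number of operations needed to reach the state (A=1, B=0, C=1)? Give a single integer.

Answer: 8

Derivation:
BFS from (A=0, B=0, C=0). One shortest path:
  1. fill(C) -> (A=0 B=0 C=12)
  2. pour(C -> A) -> (A=3 B=0 C=9)
  3. pour(A -> B) -> (A=0 B=3 C=9)
  4. pour(C -> A) -> (A=3 B=3 C=6)
  5. pour(A -> B) -> (A=1 B=5 C=6)
  6. empty(B) -> (A=1 B=0 C=6)
  7. pour(C -> B) -> (A=1 B=5 C=1)
  8. empty(B) -> (A=1 B=0 C=1)
Reached target in 8 moves.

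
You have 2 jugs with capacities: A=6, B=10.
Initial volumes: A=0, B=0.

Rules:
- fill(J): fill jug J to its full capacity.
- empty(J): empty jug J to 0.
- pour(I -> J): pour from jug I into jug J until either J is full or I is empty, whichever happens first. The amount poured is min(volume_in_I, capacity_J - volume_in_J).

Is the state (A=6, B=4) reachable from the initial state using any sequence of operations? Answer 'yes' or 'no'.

BFS from (A=0, B=0):
  1. fill(B) -> (A=0 B=10)
  2. pour(B -> A) -> (A=6 B=4)
Target reached → yes.

Answer: yes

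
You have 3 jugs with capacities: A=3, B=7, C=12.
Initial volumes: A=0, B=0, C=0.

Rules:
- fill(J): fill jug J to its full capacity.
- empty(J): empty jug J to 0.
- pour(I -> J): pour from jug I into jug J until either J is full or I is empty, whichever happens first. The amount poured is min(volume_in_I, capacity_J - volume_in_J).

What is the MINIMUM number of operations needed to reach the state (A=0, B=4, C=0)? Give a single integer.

Answer: 3

Derivation:
BFS from (A=0, B=0, C=0). One shortest path:
  1. fill(B) -> (A=0 B=7 C=0)
  2. pour(B -> A) -> (A=3 B=4 C=0)
  3. empty(A) -> (A=0 B=4 C=0)
Reached target in 3 moves.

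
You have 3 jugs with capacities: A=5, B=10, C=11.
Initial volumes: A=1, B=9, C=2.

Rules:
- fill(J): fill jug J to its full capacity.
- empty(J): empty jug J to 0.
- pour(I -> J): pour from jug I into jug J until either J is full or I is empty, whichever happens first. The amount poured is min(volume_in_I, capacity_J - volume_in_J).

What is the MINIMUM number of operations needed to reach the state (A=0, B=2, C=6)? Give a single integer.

Answer: 5

Derivation:
BFS from (A=1, B=9, C=2). One shortest path:
  1. fill(B) -> (A=1 B=10 C=2)
  2. pour(A -> C) -> (A=0 B=10 C=3)
  3. pour(B -> C) -> (A=0 B=2 C=11)
  4. pour(C -> A) -> (A=5 B=2 C=6)
  5. empty(A) -> (A=0 B=2 C=6)
Reached target in 5 moves.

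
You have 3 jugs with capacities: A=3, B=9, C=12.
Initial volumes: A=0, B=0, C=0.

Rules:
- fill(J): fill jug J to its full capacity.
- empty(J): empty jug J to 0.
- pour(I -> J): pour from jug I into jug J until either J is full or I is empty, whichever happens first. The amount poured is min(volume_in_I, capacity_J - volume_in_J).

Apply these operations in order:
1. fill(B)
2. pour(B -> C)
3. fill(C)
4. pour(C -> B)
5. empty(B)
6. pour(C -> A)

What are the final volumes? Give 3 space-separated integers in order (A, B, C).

Answer: 3 0 0

Derivation:
Step 1: fill(B) -> (A=0 B=9 C=0)
Step 2: pour(B -> C) -> (A=0 B=0 C=9)
Step 3: fill(C) -> (A=0 B=0 C=12)
Step 4: pour(C -> B) -> (A=0 B=9 C=3)
Step 5: empty(B) -> (A=0 B=0 C=3)
Step 6: pour(C -> A) -> (A=3 B=0 C=0)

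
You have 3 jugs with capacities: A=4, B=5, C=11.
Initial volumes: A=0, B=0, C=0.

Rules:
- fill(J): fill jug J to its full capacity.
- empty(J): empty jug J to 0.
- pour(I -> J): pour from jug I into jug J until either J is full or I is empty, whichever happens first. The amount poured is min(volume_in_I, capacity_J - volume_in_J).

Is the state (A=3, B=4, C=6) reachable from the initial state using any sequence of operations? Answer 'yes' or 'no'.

BFS explored all 240 reachable states.
Reachable set includes: (0,0,0), (0,0,1), (0,0,2), (0,0,3), (0,0,4), (0,0,5), (0,0,6), (0,0,7), (0,0,8), (0,0,9), (0,0,10), (0,0,11) ...
Target (A=3, B=4, C=6) not in reachable set → no.

Answer: no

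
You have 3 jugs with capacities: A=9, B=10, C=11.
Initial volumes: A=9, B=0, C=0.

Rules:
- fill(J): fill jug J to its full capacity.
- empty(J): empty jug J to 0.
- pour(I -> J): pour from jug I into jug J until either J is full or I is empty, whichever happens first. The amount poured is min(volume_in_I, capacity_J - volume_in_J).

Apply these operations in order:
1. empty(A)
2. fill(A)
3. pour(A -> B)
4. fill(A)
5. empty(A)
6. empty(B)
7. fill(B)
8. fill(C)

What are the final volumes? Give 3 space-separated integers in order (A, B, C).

Step 1: empty(A) -> (A=0 B=0 C=0)
Step 2: fill(A) -> (A=9 B=0 C=0)
Step 3: pour(A -> B) -> (A=0 B=9 C=0)
Step 4: fill(A) -> (A=9 B=9 C=0)
Step 5: empty(A) -> (A=0 B=9 C=0)
Step 6: empty(B) -> (A=0 B=0 C=0)
Step 7: fill(B) -> (A=0 B=10 C=0)
Step 8: fill(C) -> (A=0 B=10 C=11)

Answer: 0 10 11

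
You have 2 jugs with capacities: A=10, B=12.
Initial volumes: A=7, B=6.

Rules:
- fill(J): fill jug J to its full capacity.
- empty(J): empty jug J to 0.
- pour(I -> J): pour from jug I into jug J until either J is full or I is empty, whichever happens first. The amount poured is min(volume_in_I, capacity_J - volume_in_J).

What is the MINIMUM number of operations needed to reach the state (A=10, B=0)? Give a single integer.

BFS from (A=7, B=6). One shortest path:
  1. fill(A) -> (A=10 B=6)
  2. empty(B) -> (A=10 B=0)
Reached target in 2 moves.

Answer: 2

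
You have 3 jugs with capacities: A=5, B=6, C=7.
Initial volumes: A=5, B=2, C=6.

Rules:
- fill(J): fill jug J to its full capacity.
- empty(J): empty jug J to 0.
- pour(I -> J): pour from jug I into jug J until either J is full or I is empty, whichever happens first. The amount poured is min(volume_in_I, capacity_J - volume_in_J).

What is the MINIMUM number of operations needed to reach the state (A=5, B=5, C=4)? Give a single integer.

Answer: 5

Derivation:
BFS from (A=5, B=2, C=6). One shortest path:
  1. empty(A) -> (A=0 B=2 C=6)
  2. pour(B -> A) -> (A=2 B=0 C=6)
  3. fill(B) -> (A=2 B=6 C=6)
  4. pour(B -> C) -> (A=2 B=5 C=7)
  5. pour(C -> A) -> (A=5 B=5 C=4)
Reached target in 5 moves.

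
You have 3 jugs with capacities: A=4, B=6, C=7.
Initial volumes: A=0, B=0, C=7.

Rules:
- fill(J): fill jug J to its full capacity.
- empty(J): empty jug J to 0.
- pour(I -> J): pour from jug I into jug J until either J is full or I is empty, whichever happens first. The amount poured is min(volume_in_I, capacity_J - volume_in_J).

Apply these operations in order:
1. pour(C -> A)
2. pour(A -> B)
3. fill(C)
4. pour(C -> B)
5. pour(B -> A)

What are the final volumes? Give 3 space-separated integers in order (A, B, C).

Step 1: pour(C -> A) -> (A=4 B=0 C=3)
Step 2: pour(A -> B) -> (A=0 B=4 C=3)
Step 3: fill(C) -> (A=0 B=4 C=7)
Step 4: pour(C -> B) -> (A=0 B=6 C=5)
Step 5: pour(B -> A) -> (A=4 B=2 C=5)

Answer: 4 2 5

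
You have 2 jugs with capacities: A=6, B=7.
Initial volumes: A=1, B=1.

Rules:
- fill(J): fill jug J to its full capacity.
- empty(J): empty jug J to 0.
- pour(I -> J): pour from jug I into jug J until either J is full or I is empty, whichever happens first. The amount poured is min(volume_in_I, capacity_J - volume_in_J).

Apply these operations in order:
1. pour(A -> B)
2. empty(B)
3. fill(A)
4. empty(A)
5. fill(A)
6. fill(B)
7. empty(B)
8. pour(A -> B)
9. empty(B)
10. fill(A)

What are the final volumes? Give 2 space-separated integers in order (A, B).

Answer: 6 0

Derivation:
Step 1: pour(A -> B) -> (A=0 B=2)
Step 2: empty(B) -> (A=0 B=0)
Step 3: fill(A) -> (A=6 B=0)
Step 4: empty(A) -> (A=0 B=0)
Step 5: fill(A) -> (A=6 B=0)
Step 6: fill(B) -> (A=6 B=7)
Step 7: empty(B) -> (A=6 B=0)
Step 8: pour(A -> B) -> (A=0 B=6)
Step 9: empty(B) -> (A=0 B=0)
Step 10: fill(A) -> (A=6 B=0)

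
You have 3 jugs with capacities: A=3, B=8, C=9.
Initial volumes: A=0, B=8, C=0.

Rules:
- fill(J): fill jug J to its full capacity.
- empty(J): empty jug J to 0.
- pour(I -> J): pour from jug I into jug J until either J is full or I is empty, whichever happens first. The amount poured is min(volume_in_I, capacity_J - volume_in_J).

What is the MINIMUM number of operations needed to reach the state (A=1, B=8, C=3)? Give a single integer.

Answer: 7

Derivation:
BFS from (A=0, B=8, C=0). One shortest path:
  1. empty(B) -> (A=0 B=0 C=0)
  2. fill(C) -> (A=0 B=0 C=9)
  3. pour(C -> A) -> (A=3 B=0 C=6)
  4. pour(C -> B) -> (A=3 B=6 C=0)
  5. pour(A -> C) -> (A=0 B=6 C=3)
  6. fill(A) -> (A=3 B=6 C=3)
  7. pour(A -> B) -> (A=1 B=8 C=3)
Reached target in 7 moves.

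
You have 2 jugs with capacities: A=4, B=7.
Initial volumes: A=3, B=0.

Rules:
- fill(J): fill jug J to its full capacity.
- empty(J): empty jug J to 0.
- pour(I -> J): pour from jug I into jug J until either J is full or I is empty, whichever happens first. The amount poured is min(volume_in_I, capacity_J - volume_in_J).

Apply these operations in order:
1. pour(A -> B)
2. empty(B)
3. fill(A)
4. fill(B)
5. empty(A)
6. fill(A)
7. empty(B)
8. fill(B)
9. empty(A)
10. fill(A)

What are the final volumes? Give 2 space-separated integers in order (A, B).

Step 1: pour(A -> B) -> (A=0 B=3)
Step 2: empty(B) -> (A=0 B=0)
Step 3: fill(A) -> (A=4 B=0)
Step 4: fill(B) -> (A=4 B=7)
Step 5: empty(A) -> (A=0 B=7)
Step 6: fill(A) -> (A=4 B=7)
Step 7: empty(B) -> (A=4 B=0)
Step 8: fill(B) -> (A=4 B=7)
Step 9: empty(A) -> (A=0 B=7)
Step 10: fill(A) -> (A=4 B=7)

Answer: 4 7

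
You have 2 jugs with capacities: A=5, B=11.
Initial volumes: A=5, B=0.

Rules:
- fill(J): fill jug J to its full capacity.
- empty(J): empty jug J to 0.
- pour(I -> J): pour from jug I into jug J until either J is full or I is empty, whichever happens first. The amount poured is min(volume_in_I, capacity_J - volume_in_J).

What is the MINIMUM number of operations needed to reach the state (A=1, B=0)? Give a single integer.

Answer: 7

Derivation:
BFS from (A=5, B=0). One shortest path:
  1. empty(A) -> (A=0 B=0)
  2. fill(B) -> (A=0 B=11)
  3. pour(B -> A) -> (A=5 B=6)
  4. empty(A) -> (A=0 B=6)
  5. pour(B -> A) -> (A=5 B=1)
  6. empty(A) -> (A=0 B=1)
  7. pour(B -> A) -> (A=1 B=0)
Reached target in 7 moves.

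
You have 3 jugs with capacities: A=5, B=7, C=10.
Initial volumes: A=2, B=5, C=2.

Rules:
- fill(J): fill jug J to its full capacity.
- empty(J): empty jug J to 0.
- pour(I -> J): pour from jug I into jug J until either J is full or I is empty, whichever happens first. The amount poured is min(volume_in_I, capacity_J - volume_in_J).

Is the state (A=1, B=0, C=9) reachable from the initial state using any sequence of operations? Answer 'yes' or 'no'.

Answer: yes

Derivation:
BFS from (A=2, B=5, C=2):
  1. fill(A) -> (A=5 B=5 C=2)
  2. pour(A -> B) -> (A=3 B=7 C=2)
  3. empty(B) -> (A=3 B=0 C=2)
  4. pour(A -> B) -> (A=0 B=3 C=2)
  5. fill(A) -> (A=5 B=3 C=2)
  6. pour(A -> B) -> (A=1 B=7 C=2)
  7. pour(B -> C) -> (A=1 B=0 C=9)
Target reached → yes.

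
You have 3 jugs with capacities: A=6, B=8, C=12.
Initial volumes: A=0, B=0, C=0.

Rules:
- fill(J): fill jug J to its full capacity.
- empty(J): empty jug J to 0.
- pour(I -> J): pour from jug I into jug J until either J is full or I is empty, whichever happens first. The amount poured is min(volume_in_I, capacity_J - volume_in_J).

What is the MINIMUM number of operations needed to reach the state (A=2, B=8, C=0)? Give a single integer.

BFS from (A=0, B=0, C=0). One shortest path:
  1. fill(B) -> (A=0 B=8 C=0)
  2. pour(B -> A) -> (A=6 B=2 C=0)
  3. empty(A) -> (A=0 B=2 C=0)
  4. pour(B -> A) -> (A=2 B=0 C=0)
  5. fill(B) -> (A=2 B=8 C=0)
Reached target in 5 moves.

Answer: 5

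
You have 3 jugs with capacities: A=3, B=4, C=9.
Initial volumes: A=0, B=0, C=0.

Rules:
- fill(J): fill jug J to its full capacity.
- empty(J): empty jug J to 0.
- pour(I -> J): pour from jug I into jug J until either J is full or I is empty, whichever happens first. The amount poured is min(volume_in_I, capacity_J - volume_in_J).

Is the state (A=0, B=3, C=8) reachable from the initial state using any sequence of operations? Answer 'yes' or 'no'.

Answer: yes

Derivation:
BFS from (A=0, B=0, C=0):
  1. fill(A) -> (A=3 B=0 C=0)
  2. fill(B) -> (A=3 B=4 C=0)
  3. pour(B -> C) -> (A=3 B=0 C=4)
  4. fill(B) -> (A=3 B=4 C=4)
  5. pour(B -> C) -> (A=3 B=0 C=8)
  6. pour(A -> B) -> (A=0 B=3 C=8)
Target reached → yes.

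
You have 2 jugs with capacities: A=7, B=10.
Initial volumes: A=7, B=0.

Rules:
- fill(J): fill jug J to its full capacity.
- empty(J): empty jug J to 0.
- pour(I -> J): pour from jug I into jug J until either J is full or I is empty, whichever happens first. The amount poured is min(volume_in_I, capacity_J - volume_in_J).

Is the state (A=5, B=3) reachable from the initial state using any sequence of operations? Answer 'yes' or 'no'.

Answer: no

Derivation:
BFS explored all 34 reachable states.
Reachable set includes: (0,0), (0,1), (0,2), (0,3), (0,4), (0,5), (0,6), (0,7), (0,8), (0,9), (0,10), (1,0) ...
Target (A=5, B=3) not in reachable set → no.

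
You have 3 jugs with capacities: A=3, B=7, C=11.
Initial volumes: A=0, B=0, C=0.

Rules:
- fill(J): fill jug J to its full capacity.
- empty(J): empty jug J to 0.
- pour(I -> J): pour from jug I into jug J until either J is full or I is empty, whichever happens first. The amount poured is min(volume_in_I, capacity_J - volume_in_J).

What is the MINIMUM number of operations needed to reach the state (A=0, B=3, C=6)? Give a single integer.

BFS from (A=0, B=0, C=0). One shortest path:
  1. fill(A) -> (A=3 B=0 C=0)
  2. pour(A -> B) -> (A=0 B=3 C=0)
  3. fill(A) -> (A=3 B=3 C=0)
  4. pour(A -> C) -> (A=0 B=3 C=3)
  5. fill(A) -> (A=3 B=3 C=3)
  6. pour(A -> C) -> (A=0 B=3 C=6)
Reached target in 6 moves.

Answer: 6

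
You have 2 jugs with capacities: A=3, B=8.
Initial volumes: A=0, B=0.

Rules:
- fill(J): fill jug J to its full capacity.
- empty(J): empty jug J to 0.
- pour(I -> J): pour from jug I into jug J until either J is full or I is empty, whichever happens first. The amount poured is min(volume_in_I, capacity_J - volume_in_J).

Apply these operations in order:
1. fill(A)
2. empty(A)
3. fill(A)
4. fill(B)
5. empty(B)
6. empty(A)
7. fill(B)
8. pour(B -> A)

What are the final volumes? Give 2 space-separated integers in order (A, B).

Answer: 3 5

Derivation:
Step 1: fill(A) -> (A=3 B=0)
Step 2: empty(A) -> (A=0 B=0)
Step 3: fill(A) -> (A=3 B=0)
Step 4: fill(B) -> (A=3 B=8)
Step 5: empty(B) -> (A=3 B=0)
Step 6: empty(A) -> (A=0 B=0)
Step 7: fill(B) -> (A=0 B=8)
Step 8: pour(B -> A) -> (A=3 B=5)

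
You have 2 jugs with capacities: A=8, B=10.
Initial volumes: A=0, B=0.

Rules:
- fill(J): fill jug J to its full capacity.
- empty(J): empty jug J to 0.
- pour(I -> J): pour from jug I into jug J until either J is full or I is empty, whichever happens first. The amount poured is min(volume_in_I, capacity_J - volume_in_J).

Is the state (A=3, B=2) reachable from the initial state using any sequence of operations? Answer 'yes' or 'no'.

BFS explored all 18 reachable states.
Reachable set includes: (0,0), (0,2), (0,4), (0,6), (0,8), (0,10), (2,0), (2,10), (4,0), (4,10), (6,0), (6,10) ...
Target (A=3, B=2) not in reachable set → no.

Answer: no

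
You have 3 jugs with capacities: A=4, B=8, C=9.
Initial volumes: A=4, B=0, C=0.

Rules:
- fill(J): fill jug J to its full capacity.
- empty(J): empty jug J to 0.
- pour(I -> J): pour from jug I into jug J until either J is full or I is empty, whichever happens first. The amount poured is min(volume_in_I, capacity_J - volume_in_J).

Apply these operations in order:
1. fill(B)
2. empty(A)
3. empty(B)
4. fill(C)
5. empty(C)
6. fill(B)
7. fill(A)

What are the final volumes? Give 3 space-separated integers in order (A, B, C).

Step 1: fill(B) -> (A=4 B=8 C=0)
Step 2: empty(A) -> (A=0 B=8 C=0)
Step 3: empty(B) -> (A=0 B=0 C=0)
Step 4: fill(C) -> (A=0 B=0 C=9)
Step 5: empty(C) -> (A=0 B=0 C=0)
Step 6: fill(B) -> (A=0 B=8 C=0)
Step 7: fill(A) -> (A=4 B=8 C=0)

Answer: 4 8 0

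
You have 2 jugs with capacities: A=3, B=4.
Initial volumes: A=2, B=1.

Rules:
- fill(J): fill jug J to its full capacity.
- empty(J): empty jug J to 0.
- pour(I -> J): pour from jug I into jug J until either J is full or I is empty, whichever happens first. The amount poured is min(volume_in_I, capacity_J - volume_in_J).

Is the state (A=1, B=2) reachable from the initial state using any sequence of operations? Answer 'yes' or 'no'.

BFS explored all 15 reachable states.
Reachable set includes: (0,0), (0,1), (0,2), (0,3), (0,4), (1,0), (1,4), (2,0), (2,1), (2,4), (3,0), (3,1) ...
Target (A=1, B=2) not in reachable set → no.

Answer: no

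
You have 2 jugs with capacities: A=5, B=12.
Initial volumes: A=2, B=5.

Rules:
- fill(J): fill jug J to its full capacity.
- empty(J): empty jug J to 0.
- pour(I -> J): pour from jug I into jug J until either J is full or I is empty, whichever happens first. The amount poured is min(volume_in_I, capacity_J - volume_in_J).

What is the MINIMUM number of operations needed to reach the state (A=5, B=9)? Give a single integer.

Answer: 2

Derivation:
BFS from (A=2, B=5). One shortest path:
  1. fill(B) -> (A=2 B=12)
  2. pour(B -> A) -> (A=5 B=9)
Reached target in 2 moves.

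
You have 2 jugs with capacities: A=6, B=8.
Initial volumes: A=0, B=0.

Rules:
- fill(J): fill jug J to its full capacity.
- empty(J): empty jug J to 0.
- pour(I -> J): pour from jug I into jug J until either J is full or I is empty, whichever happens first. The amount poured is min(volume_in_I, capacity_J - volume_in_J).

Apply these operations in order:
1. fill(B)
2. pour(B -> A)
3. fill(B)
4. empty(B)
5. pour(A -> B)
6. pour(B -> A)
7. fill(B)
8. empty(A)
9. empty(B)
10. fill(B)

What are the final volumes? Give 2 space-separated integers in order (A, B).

Step 1: fill(B) -> (A=0 B=8)
Step 2: pour(B -> A) -> (A=6 B=2)
Step 3: fill(B) -> (A=6 B=8)
Step 4: empty(B) -> (A=6 B=0)
Step 5: pour(A -> B) -> (A=0 B=6)
Step 6: pour(B -> A) -> (A=6 B=0)
Step 7: fill(B) -> (A=6 B=8)
Step 8: empty(A) -> (A=0 B=8)
Step 9: empty(B) -> (A=0 B=0)
Step 10: fill(B) -> (A=0 B=8)

Answer: 0 8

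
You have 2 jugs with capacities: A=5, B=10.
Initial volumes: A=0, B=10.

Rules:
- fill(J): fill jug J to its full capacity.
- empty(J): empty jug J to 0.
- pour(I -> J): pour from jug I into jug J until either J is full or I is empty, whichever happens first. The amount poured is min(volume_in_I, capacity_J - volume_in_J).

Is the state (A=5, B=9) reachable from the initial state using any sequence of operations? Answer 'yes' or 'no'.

Answer: no

Derivation:
BFS explored all 6 reachable states.
Reachable set includes: (0,0), (0,5), (0,10), (5,0), (5,5), (5,10)
Target (A=5, B=9) not in reachable set → no.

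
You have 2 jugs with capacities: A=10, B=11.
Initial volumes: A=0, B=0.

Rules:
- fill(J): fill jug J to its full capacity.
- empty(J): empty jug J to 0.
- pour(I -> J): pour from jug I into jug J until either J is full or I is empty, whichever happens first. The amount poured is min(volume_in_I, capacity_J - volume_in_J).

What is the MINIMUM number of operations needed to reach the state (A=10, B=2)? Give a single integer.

BFS from (A=0, B=0). One shortest path:
  1. fill(B) -> (A=0 B=11)
  2. pour(B -> A) -> (A=10 B=1)
  3. empty(A) -> (A=0 B=1)
  4. pour(B -> A) -> (A=1 B=0)
  5. fill(B) -> (A=1 B=11)
  6. pour(B -> A) -> (A=10 B=2)
Reached target in 6 moves.

Answer: 6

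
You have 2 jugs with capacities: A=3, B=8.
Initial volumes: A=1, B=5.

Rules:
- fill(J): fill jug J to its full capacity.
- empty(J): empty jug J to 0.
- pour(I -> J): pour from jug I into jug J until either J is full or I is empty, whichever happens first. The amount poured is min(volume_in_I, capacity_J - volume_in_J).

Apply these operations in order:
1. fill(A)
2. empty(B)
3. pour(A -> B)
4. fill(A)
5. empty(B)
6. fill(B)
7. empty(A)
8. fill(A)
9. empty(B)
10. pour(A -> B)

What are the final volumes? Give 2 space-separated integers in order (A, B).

Step 1: fill(A) -> (A=3 B=5)
Step 2: empty(B) -> (A=3 B=0)
Step 3: pour(A -> B) -> (A=0 B=3)
Step 4: fill(A) -> (A=3 B=3)
Step 5: empty(B) -> (A=3 B=0)
Step 6: fill(B) -> (A=3 B=8)
Step 7: empty(A) -> (A=0 B=8)
Step 8: fill(A) -> (A=3 B=8)
Step 9: empty(B) -> (A=3 B=0)
Step 10: pour(A -> B) -> (A=0 B=3)

Answer: 0 3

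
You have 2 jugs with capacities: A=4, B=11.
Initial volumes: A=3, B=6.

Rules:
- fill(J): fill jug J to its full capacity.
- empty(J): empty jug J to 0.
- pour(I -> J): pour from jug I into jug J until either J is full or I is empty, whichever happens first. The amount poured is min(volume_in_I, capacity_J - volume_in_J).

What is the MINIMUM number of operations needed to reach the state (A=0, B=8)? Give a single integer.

BFS from (A=3, B=6). One shortest path:
  1. fill(A) -> (A=4 B=6)
  2. empty(B) -> (A=4 B=0)
  3. pour(A -> B) -> (A=0 B=4)
  4. fill(A) -> (A=4 B=4)
  5. pour(A -> B) -> (A=0 B=8)
Reached target in 5 moves.

Answer: 5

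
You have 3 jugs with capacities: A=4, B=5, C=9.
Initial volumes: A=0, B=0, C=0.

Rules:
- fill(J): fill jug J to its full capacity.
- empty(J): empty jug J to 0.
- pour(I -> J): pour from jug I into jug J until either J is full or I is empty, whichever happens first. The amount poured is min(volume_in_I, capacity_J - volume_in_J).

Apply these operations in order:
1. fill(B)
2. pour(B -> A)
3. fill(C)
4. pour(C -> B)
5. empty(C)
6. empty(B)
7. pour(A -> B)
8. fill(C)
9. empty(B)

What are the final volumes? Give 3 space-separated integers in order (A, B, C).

Answer: 0 0 9

Derivation:
Step 1: fill(B) -> (A=0 B=5 C=0)
Step 2: pour(B -> A) -> (A=4 B=1 C=0)
Step 3: fill(C) -> (A=4 B=1 C=9)
Step 4: pour(C -> B) -> (A=4 B=5 C=5)
Step 5: empty(C) -> (A=4 B=5 C=0)
Step 6: empty(B) -> (A=4 B=0 C=0)
Step 7: pour(A -> B) -> (A=0 B=4 C=0)
Step 8: fill(C) -> (A=0 B=4 C=9)
Step 9: empty(B) -> (A=0 B=0 C=9)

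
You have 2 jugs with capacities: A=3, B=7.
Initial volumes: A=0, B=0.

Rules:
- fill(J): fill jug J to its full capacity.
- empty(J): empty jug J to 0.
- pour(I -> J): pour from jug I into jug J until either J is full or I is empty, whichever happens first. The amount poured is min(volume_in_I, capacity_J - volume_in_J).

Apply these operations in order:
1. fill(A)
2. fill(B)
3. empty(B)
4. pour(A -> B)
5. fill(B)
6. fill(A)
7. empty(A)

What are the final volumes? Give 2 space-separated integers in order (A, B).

Answer: 0 7

Derivation:
Step 1: fill(A) -> (A=3 B=0)
Step 2: fill(B) -> (A=3 B=7)
Step 3: empty(B) -> (A=3 B=0)
Step 4: pour(A -> B) -> (A=0 B=3)
Step 5: fill(B) -> (A=0 B=7)
Step 6: fill(A) -> (A=3 B=7)
Step 7: empty(A) -> (A=0 B=7)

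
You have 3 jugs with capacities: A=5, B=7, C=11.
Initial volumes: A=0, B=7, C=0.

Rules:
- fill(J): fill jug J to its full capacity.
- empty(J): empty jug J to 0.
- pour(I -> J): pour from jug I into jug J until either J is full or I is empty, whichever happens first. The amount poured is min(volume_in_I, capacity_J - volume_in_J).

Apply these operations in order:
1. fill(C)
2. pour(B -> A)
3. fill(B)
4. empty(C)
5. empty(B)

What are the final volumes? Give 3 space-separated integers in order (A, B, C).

Step 1: fill(C) -> (A=0 B=7 C=11)
Step 2: pour(B -> A) -> (A=5 B=2 C=11)
Step 3: fill(B) -> (A=5 B=7 C=11)
Step 4: empty(C) -> (A=5 B=7 C=0)
Step 5: empty(B) -> (A=5 B=0 C=0)

Answer: 5 0 0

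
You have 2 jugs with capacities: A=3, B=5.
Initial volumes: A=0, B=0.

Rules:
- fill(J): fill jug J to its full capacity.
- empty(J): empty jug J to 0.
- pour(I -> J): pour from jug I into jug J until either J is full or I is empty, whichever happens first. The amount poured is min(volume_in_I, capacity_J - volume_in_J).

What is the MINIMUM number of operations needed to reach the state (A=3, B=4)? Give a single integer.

BFS from (A=0, B=0). One shortest path:
  1. fill(B) -> (A=0 B=5)
  2. pour(B -> A) -> (A=3 B=2)
  3. empty(A) -> (A=0 B=2)
  4. pour(B -> A) -> (A=2 B=0)
  5. fill(B) -> (A=2 B=5)
  6. pour(B -> A) -> (A=3 B=4)
Reached target in 6 moves.

Answer: 6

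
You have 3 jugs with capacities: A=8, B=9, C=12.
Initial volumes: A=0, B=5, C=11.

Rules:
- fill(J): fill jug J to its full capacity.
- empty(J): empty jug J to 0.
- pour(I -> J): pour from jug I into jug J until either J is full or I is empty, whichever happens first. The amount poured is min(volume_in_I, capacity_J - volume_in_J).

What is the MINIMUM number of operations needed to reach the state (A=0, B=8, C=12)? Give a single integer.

BFS from (A=0, B=5, C=11). One shortest path:
  1. fill(B) -> (A=0 B=9 C=11)
  2. pour(B -> C) -> (A=0 B=8 C=12)
Reached target in 2 moves.

Answer: 2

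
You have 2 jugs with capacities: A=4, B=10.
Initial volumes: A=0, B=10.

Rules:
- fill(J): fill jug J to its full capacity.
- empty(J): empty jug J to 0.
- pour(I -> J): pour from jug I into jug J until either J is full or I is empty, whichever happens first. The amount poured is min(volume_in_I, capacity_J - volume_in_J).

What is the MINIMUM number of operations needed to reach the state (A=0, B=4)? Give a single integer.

Answer: 3

Derivation:
BFS from (A=0, B=10). One shortest path:
  1. fill(A) -> (A=4 B=10)
  2. empty(B) -> (A=4 B=0)
  3. pour(A -> B) -> (A=0 B=4)
Reached target in 3 moves.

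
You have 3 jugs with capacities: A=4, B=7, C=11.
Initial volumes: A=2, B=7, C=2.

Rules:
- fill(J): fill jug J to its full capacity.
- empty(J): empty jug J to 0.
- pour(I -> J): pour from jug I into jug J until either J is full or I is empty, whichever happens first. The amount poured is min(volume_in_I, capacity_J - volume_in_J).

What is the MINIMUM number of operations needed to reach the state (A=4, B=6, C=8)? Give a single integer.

Answer: 6

Derivation:
BFS from (A=2, B=7, C=2). One shortest path:
  1. pour(A -> C) -> (A=0 B=7 C=4)
  2. pour(B -> A) -> (A=4 B=3 C=4)
  3. pour(A -> C) -> (A=0 B=3 C=8)
  4. pour(B -> A) -> (A=3 B=0 C=8)
  5. fill(B) -> (A=3 B=7 C=8)
  6. pour(B -> A) -> (A=4 B=6 C=8)
Reached target in 6 moves.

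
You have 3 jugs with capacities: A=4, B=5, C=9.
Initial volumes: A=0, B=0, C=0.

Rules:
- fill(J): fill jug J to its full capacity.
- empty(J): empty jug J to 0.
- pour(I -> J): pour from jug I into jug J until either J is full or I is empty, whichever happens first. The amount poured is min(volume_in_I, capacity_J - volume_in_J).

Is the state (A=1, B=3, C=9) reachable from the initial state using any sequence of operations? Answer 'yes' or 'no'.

BFS from (A=0, B=0, C=0):
  1. fill(C) -> (A=0 B=0 C=9)
  2. pour(C -> A) -> (A=4 B=0 C=5)
  3. pour(A -> B) -> (A=0 B=4 C=5)
  4. pour(C -> A) -> (A=4 B=4 C=1)
  5. pour(A -> B) -> (A=3 B=5 C=1)
  6. empty(B) -> (A=3 B=0 C=1)
  7. pour(A -> B) -> (A=0 B=3 C=1)
  8. pour(C -> A) -> (A=1 B=3 C=0)
  9. fill(C) -> (A=1 B=3 C=9)
Target reached → yes.

Answer: yes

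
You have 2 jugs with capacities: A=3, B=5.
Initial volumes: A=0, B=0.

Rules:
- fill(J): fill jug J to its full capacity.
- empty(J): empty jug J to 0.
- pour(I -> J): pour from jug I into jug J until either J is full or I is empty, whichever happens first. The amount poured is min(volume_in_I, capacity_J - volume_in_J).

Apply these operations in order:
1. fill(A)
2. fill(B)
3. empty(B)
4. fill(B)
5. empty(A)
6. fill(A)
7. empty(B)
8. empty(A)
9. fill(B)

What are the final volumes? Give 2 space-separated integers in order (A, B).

Answer: 0 5

Derivation:
Step 1: fill(A) -> (A=3 B=0)
Step 2: fill(B) -> (A=3 B=5)
Step 3: empty(B) -> (A=3 B=0)
Step 4: fill(B) -> (A=3 B=5)
Step 5: empty(A) -> (A=0 B=5)
Step 6: fill(A) -> (A=3 B=5)
Step 7: empty(B) -> (A=3 B=0)
Step 8: empty(A) -> (A=0 B=0)
Step 9: fill(B) -> (A=0 B=5)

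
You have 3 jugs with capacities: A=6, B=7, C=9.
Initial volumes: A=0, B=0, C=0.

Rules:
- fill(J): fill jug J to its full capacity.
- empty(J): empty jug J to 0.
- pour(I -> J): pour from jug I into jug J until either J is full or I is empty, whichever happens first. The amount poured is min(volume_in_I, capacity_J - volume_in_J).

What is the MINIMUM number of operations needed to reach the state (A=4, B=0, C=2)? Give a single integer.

Answer: 6

Derivation:
BFS from (A=0, B=0, C=0). One shortest path:
  1. fill(A) -> (A=6 B=0 C=0)
  2. fill(B) -> (A=6 B=7 C=0)
  3. pour(B -> C) -> (A=6 B=0 C=7)
  4. pour(A -> C) -> (A=4 B=0 C=9)
  5. pour(C -> B) -> (A=4 B=7 C=2)
  6. empty(B) -> (A=4 B=0 C=2)
Reached target in 6 moves.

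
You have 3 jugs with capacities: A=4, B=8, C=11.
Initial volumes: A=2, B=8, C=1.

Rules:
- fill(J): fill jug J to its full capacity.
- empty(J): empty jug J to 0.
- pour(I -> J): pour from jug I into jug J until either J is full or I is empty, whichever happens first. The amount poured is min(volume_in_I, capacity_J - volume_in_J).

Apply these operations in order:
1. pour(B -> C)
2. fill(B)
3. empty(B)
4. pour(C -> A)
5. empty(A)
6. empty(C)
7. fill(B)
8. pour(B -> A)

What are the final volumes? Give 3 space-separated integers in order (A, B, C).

Step 1: pour(B -> C) -> (A=2 B=0 C=9)
Step 2: fill(B) -> (A=2 B=8 C=9)
Step 3: empty(B) -> (A=2 B=0 C=9)
Step 4: pour(C -> A) -> (A=4 B=0 C=7)
Step 5: empty(A) -> (A=0 B=0 C=7)
Step 6: empty(C) -> (A=0 B=0 C=0)
Step 7: fill(B) -> (A=0 B=8 C=0)
Step 8: pour(B -> A) -> (A=4 B=4 C=0)

Answer: 4 4 0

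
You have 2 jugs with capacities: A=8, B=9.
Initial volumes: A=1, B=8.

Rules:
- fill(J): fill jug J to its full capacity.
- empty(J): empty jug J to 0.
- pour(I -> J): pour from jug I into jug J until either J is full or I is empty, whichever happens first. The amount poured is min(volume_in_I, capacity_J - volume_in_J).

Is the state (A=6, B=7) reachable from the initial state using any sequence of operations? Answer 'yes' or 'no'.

BFS explored all 35 reachable states.
Reachable set includes: (0,0), (0,1), (0,2), (0,3), (0,4), (0,5), (0,6), (0,7), (0,8), (0,9), (1,0), (1,8) ...
Target (A=6, B=7) not in reachable set → no.

Answer: no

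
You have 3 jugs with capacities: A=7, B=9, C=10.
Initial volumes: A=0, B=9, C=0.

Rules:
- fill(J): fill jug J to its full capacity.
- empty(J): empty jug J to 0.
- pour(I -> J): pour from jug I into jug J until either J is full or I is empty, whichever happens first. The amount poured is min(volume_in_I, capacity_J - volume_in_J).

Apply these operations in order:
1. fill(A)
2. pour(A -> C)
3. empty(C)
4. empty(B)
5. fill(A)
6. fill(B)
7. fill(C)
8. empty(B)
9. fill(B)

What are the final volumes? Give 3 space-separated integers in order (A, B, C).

Step 1: fill(A) -> (A=7 B=9 C=0)
Step 2: pour(A -> C) -> (A=0 B=9 C=7)
Step 3: empty(C) -> (A=0 B=9 C=0)
Step 4: empty(B) -> (A=0 B=0 C=0)
Step 5: fill(A) -> (A=7 B=0 C=0)
Step 6: fill(B) -> (A=7 B=9 C=0)
Step 7: fill(C) -> (A=7 B=9 C=10)
Step 8: empty(B) -> (A=7 B=0 C=10)
Step 9: fill(B) -> (A=7 B=9 C=10)

Answer: 7 9 10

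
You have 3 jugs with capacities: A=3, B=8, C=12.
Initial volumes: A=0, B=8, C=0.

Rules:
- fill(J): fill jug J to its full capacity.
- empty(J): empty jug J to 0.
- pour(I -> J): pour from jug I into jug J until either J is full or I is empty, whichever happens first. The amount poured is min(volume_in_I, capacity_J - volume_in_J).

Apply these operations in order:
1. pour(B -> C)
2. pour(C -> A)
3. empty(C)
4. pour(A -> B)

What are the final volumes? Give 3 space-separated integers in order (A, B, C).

Step 1: pour(B -> C) -> (A=0 B=0 C=8)
Step 2: pour(C -> A) -> (A=3 B=0 C=5)
Step 3: empty(C) -> (A=3 B=0 C=0)
Step 4: pour(A -> B) -> (A=0 B=3 C=0)

Answer: 0 3 0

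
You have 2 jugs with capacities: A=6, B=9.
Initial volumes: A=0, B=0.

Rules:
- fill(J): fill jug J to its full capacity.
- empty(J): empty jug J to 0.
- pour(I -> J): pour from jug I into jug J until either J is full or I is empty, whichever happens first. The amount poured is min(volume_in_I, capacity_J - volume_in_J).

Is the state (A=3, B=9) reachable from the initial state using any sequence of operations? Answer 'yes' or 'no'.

BFS from (A=0, B=0):
  1. fill(A) -> (A=6 B=0)
  2. pour(A -> B) -> (A=0 B=6)
  3. fill(A) -> (A=6 B=6)
  4. pour(A -> B) -> (A=3 B=9)
Target reached → yes.

Answer: yes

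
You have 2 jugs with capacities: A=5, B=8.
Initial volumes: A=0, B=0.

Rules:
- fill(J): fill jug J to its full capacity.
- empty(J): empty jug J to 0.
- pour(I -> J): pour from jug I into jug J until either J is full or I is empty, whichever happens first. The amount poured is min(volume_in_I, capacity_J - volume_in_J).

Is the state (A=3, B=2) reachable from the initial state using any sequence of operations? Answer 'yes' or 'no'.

BFS explored all 26 reachable states.
Reachable set includes: (0,0), (0,1), (0,2), (0,3), (0,4), (0,5), (0,6), (0,7), (0,8), (1,0), (1,8), (2,0) ...
Target (A=3, B=2) not in reachable set → no.

Answer: no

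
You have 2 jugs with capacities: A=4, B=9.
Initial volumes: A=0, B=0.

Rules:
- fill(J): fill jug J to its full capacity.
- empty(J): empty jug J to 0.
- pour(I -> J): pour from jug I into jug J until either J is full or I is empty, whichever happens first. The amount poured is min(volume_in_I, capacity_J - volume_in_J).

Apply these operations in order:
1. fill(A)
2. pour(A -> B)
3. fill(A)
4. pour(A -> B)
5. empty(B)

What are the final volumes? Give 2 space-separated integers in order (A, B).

Answer: 0 0

Derivation:
Step 1: fill(A) -> (A=4 B=0)
Step 2: pour(A -> B) -> (A=0 B=4)
Step 3: fill(A) -> (A=4 B=4)
Step 4: pour(A -> B) -> (A=0 B=8)
Step 5: empty(B) -> (A=0 B=0)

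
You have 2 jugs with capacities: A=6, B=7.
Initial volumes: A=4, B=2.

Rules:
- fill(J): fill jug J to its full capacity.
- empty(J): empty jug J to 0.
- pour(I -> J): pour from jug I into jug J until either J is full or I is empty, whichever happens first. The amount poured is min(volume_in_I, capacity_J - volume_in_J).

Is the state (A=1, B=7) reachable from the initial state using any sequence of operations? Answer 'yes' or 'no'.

Answer: yes

Derivation:
BFS from (A=4, B=2):
  1. fill(A) -> (A=6 B=2)
  2. pour(A -> B) -> (A=1 B=7)
Target reached → yes.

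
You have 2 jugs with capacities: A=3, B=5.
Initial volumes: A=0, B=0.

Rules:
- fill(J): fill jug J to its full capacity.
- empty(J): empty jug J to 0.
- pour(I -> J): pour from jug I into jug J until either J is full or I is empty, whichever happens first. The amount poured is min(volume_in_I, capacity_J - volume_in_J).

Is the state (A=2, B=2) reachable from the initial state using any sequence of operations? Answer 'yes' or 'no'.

BFS explored all 16 reachable states.
Reachable set includes: (0,0), (0,1), (0,2), (0,3), (0,4), (0,5), (1,0), (1,5), (2,0), (2,5), (3,0), (3,1) ...
Target (A=2, B=2) not in reachable set → no.

Answer: no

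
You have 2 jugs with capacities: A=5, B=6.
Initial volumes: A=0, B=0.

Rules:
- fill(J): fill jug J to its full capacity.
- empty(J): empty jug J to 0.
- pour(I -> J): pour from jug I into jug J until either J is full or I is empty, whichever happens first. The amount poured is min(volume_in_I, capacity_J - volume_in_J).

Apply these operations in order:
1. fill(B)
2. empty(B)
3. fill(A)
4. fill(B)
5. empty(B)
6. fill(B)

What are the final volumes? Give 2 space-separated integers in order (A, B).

Answer: 5 6

Derivation:
Step 1: fill(B) -> (A=0 B=6)
Step 2: empty(B) -> (A=0 B=0)
Step 3: fill(A) -> (A=5 B=0)
Step 4: fill(B) -> (A=5 B=6)
Step 5: empty(B) -> (A=5 B=0)
Step 6: fill(B) -> (A=5 B=6)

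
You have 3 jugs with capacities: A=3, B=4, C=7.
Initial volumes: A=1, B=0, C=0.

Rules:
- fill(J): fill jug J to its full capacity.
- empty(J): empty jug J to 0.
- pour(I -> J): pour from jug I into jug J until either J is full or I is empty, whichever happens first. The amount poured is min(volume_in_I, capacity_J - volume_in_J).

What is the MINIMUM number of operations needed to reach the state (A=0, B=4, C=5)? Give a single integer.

BFS from (A=1, B=0, C=0). One shortest path:
  1. fill(B) -> (A=1 B=4 C=0)
  2. fill(C) -> (A=1 B=4 C=7)
  3. pour(C -> A) -> (A=3 B=4 C=5)
  4. empty(A) -> (A=0 B=4 C=5)
Reached target in 4 moves.

Answer: 4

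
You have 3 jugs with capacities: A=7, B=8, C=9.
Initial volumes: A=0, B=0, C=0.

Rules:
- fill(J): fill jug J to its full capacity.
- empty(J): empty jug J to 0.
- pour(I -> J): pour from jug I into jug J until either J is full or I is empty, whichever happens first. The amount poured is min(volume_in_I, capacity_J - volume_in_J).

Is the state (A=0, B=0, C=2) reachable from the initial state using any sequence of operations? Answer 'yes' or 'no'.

Answer: yes

Derivation:
BFS from (A=0, B=0, C=0):
  1. fill(C) -> (A=0 B=0 C=9)
  2. pour(C -> A) -> (A=7 B=0 C=2)
  3. empty(A) -> (A=0 B=0 C=2)
Target reached → yes.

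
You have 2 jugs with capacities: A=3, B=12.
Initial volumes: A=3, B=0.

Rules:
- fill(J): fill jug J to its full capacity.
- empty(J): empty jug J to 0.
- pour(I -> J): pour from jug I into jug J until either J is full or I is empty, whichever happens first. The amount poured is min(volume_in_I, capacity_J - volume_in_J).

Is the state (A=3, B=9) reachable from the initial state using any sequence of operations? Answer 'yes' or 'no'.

BFS from (A=3, B=0):
  1. empty(A) -> (A=0 B=0)
  2. fill(B) -> (A=0 B=12)
  3. pour(B -> A) -> (A=3 B=9)
Target reached → yes.

Answer: yes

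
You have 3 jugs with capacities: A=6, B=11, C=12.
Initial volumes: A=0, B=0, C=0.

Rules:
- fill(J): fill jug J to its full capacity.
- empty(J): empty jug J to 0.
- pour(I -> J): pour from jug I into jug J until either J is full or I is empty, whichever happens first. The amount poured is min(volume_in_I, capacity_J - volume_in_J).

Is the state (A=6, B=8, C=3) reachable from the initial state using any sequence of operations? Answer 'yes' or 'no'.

BFS from (A=0, B=0, C=0):
  1. fill(B) -> (A=0 B=11 C=0)
  2. pour(B -> A) -> (A=6 B=5 C=0)
  3. empty(A) -> (A=0 B=5 C=0)
  4. pour(B -> A) -> (A=5 B=0 C=0)
  5. fill(B) -> (A=5 B=11 C=0)
  6. pour(B -> C) -> (A=5 B=0 C=11)
  7. pour(A -> C) -> (A=4 B=0 C=12)
  8. pour(C -> B) -> (A=4 B=11 C=1)
  9. empty(B) -> (A=4 B=0 C=1)
  10. pour(C -> B) -> (A=4 B=1 C=0)
  11. fill(C) -> (A=4 B=1 C=12)
  12. pour(C -> B) -> (A=4 B=11 C=2)
  13. pour(B -> A) -> (A=6 B=9 C=2)
  14. empty(A) -> (A=0 B=9 C=2)
  15. pour(B -> A) -> (A=6 B=3 C=2)
  16. pour(A -> C) -> (A=0 B=3 C=8)
  17. pour(B -> A) -> (A=3 B=0 C=8)
  18. pour(C -> B) -> (A=3 B=8 C=0)
  19. pour(A -> C) -> (A=0 B=8 C=3)
  20. fill(A) -> (A=6 B=8 C=3)
Target reached → yes.

Answer: yes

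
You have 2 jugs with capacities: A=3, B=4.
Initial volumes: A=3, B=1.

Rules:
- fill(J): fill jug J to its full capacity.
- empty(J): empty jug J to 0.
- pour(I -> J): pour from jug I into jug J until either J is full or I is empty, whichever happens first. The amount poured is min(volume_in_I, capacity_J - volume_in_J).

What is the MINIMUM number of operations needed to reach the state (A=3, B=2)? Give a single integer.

BFS from (A=3, B=1). One shortest path:
  1. empty(A) -> (A=0 B=1)
  2. pour(B -> A) -> (A=1 B=0)
  3. fill(B) -> (A=1 B=4)
  4. pour(B -> A) -> (A=3 B=2)
Reached target in 4 moves.

Answer: 4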